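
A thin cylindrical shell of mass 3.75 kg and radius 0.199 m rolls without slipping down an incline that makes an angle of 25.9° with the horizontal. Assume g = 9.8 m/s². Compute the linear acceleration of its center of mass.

a ≈ 2.14 m/s²

Translation along the incline: Mg sinθ − f = Ma.
Rotation about the center: fR = Iα with I = MR². No-slip gives a = αR, so f = (I/R²)a = M a.
Substituting: Mg sinθ = (1 + 1.000)Ma, so a = g sinθ/(1 + 1.000) = (9.8) sin 25.9° / 2.000 = 2.140 m/s².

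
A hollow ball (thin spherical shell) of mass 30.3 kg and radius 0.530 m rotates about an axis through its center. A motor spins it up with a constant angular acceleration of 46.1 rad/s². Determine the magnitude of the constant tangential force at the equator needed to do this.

F ≈ 494 N

I = (2/3)MR² = (2/3)(30.3)(0.530)² = 5.674 kg·m².
The required torque is τ = Iα = (5.674)(46.10) = 261.6 N·m.
A tangential force at the equator gives τ = FR, so F = τ/R = 261.6/0.530 = 493.5 N.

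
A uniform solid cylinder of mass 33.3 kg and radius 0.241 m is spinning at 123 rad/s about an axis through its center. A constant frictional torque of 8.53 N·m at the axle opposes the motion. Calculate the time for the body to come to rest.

t ≈ 13.9 s

I = ½MR² = (1/2)(33.3)(0.241)² = 0.9670 kg·m².
The net torque has magnitude 8.53 N·m, opposing ω.
|α| = τ/I = 8.530/0.9670 = 8.821 rad/s² (deceleration).
0 = ω₀ − |α|t ⇒ t = ω₀/|α| = 123/8.821 = 13.94 s.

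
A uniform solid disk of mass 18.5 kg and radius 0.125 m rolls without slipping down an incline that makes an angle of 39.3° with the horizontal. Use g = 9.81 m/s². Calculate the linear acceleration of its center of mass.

a ≈ 4.14 m/s²

Translation along the incline: Mg sinθ − f = Ma.
Rotation about the center: fR = Iα with I = ½MR². No-slip gives a = αR, so f = (I/R²)a = (1/2)M a.
Substituting: Mg sinθ = (1 + 0.5000)Ma, so a = g sinθ/(1 + 0.5000) = (9.81) sin 39.3° / 1.500 = 4.142 m/s².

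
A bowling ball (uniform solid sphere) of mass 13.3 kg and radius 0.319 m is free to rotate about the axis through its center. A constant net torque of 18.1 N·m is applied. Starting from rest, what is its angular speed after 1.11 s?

ω ≈ 37.1 rad/s

I = (2/5)MR² = (2/5)(13.3)(0.319)² = 0.5414 kg·m².
α = τ/I = 18.1/0.5414 = 33.43 rad/s².
ω = ω₀ + αt = 0 + (33.43)(1.11) = 37.11 rad/s.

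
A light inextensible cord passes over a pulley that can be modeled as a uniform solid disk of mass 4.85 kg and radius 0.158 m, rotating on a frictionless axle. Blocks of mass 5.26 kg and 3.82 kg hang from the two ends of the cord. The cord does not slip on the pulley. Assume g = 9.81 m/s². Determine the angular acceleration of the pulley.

I = ½MR² = (1/2)(4.85)(0.158)² = 0.06054 kg·m².
Heavier block: m₁g − T₁ = m₁a. Lighter block: T₂ − m₂g = m₂a.
Pulley: (T₁ − T₂)R = Iα = I(a/R), so T₁ − T₂ = (I/R²)a = (1/2)M_p a = 2.425·a.
Adding the three: (m₁ − m₂)g = (m₁ + m₂ + 2.425)a, so a = (5.26 − 3.82)(9.81)/(5.26 + 3.82 + 2.425) = 1.228 m/s².
α = a/R = 1.228/0.158 = 7.771 rad/s².

α ≈ 7.77 rad/s²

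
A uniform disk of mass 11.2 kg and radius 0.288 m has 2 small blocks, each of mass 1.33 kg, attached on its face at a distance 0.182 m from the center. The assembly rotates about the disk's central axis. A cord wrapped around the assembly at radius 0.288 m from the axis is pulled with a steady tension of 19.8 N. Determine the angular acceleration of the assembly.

I_disk = ½MR² = ½(11.2)(0.288)² = 0.4645 kg·m².
I_blocks = 2·m·r² = 2(1.33)(0.182)² = 0.08811 kg·m².
Total I = 0.5526 kg·m².
τ = F r = (19.8)(0.288) = 5.702 N·m.
α = τ/I = 5.702/0.5526 = 10.32 rad/s².

α ≈ 10.3 rad/s²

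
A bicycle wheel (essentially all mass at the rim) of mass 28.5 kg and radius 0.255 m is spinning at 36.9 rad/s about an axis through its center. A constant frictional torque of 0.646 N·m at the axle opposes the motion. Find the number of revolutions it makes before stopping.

I = MR² = (28.5)(0.255)² = 1.853 kg·m².
The net torque has magnitude 0.646 N·m, opposing ω.
|α| = τ/I = 0.6460/1.853 = 0.3486 rad/s² (deceleration).
ω² = ω₀² − 2|α|θ with ω = 0 ⇒ θ = ω₀²/(2|α|) = 1953 rad = 310.8 rev.

≈ 311 revolutions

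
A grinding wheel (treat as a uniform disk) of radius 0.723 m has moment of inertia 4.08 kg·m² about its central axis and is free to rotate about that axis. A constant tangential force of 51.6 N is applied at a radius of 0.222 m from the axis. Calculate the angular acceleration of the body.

τ = F·r = (51.6)(0.222) = 11.46 N·m.
Newton's second law for rotation, τ = Iα, gives α = τ/I = 11.46/4.080 = 2.808 rad/s².

α ≈ 2.81 rad/s²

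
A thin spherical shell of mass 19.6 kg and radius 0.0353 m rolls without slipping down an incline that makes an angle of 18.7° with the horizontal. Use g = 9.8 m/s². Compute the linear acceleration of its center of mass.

a ≈ 1.89 m/s²

Translation along the incline: Mg sinθ − f = Ma.
Rotation about the center: fR = Iα with I = (2/3)MR². No-slip gives a = αR, so f = (I/R²)a = (2/3)M a.
Substituting: Mg sinθ = (1 + 0.6667)Ma, so a = g sinθ/(1 + 0.6667) = (9.8) sin 18.7° / 1.667 = 1.885 m/s².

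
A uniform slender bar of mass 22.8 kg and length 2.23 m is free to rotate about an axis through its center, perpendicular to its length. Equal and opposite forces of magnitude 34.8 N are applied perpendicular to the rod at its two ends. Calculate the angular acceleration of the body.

I = (1/12)ML² = (1/12)(22.8)(2.23)² = 9.449 kg·m².
The couple gives τ = F·(L/2) + F·(L/2) = F L = (34.8)(2.23) = 77.60 N·m.
From τ = Iα: α = 77.60/9.449 = 8.213 rad/s².

α ≈ 8.21 rad/s²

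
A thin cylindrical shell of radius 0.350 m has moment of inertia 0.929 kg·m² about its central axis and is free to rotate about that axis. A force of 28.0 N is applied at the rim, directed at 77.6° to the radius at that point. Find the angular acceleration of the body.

α ≈ 10.3 rad/s²

Only the tangential component produces torque: τ = F R sinθ = (28.0)(0.350) sin 77.6° = 9.571 N·m.
Newton's second law for rotation, τ = Iα, gives α = τ/I = 9.571/0.9290 = 10.30 rad/s².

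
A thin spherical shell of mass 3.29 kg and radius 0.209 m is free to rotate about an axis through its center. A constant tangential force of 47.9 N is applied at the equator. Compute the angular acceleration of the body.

I = (2/3)MR² = (2/3)(3.29)(0.209)² = 0.09581 kg·m².
τ = F R = (47.9)(0.209) = 10.01 N·m.
Newton's second law for rotation, τ = Iα, gives α = τ/I = 10.01/0.09581 = 104.5 rad/s².

α ≈ 104 rad/s²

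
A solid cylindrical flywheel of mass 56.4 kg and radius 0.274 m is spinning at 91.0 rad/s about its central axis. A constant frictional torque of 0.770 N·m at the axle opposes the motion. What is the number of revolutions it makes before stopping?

≈ 1810 revolutions

I = ½MR² = (1/2)(56.4)(0.274)² = 2.117 kg·m².
The net torque has magnitude 0.770 N·m, opposing ω.
|α| = τ/I = 0.7700/2.117 = 0.3637 rad/s² (deceleration).
ω² = ω₀² − 2|α|θ with ω = 0 ⇒ θ = ω₀²/(2|α|) = 11380 rad = 1812 rev.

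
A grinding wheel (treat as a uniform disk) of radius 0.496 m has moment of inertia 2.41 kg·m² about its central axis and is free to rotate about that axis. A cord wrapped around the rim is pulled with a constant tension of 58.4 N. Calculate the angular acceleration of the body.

τ = F R = (58.4)(0.496) = 28.97 N·m.
Newton's second law for rotation, τ = Iα, gives α = τ/I = 28.97/2.410 = 12.02 rad/s².

α ≈ 12.0 rad/s²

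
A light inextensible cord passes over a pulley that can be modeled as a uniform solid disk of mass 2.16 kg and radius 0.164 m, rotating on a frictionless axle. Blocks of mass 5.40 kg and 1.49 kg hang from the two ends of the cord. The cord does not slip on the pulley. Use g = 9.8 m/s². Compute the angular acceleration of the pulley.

I = ½MR² = (1/2)(2.16)(0.164)² = 0.02905 kg·m².
Heavier block: m₁g − T₁ = m₁a. Lighter block: T₂ − m₂g = m₂a.
Pulley: (T₁ − T₂)R = Iα = I(a/R), so T₁ − T₂ = (I/R²)a = (1/2)M_p a = 1.080·a.
Adding the three: (m₁ − m₂)g = (m₁ + m₂ + 1.080)a, so a = (5.40 − 1.49)(9.8)/(5.40 + 1.49 + 1.080) = 4.808 m/s².
α = a/R = 4.808/0.164 = 29.32 rad/s².

α ≈ 29.3 rad/s²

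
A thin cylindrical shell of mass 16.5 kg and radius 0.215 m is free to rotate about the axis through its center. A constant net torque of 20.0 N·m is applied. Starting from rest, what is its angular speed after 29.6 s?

ω ≈ 776 rad/s

I = MR² = (16.5)(0.215)² = 0.7627 kg·m².
α = τ/I = 20.0/0.7627 = 26.22 rad/s².
ω = ω₀ + αt = 0 + (26.22)(29.6) = 776.2 rad/s.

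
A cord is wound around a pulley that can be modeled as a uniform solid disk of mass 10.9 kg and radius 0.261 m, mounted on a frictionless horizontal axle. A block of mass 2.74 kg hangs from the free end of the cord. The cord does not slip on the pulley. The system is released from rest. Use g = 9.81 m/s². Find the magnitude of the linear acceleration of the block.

I = ½MR² = (1/2)(10.9)(0.261)² = 0.3713 kg·m².
Block: mg − T = ma. Pulley: TR = Iα. No-slip: a = αR, so T = (I/R²)a = 5.450·a.
Then mg = (m + 5.450)a, so a = (2.74)(9.81)/(2.74 + 5.450) = 3.282 m/s².

a ≈ 3.28 m/s²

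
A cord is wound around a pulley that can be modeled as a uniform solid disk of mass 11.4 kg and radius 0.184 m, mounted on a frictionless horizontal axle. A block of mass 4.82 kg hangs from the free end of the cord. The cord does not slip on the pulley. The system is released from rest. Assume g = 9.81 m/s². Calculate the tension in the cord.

I = ½MR² = (1/2)(11.4)(0.184)² = 0.1930 kg·m².
Block: mg − T = ma. Pulley: TR = Iα. No-slip: a = αR, so T = (I/R²)a = 5.700·a.
Then mg = (m + 5.700)a, so a = (4.82)(9.81)/(4.82 + 5.700) = 4.495 m/s².
T = 5.700·a = 25.62 N.

T ≈ 25.6 N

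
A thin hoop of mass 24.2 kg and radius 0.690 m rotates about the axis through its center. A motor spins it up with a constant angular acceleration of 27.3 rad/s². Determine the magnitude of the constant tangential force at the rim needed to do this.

F ≈ 456 N

I = MR² = (24.2)(0.690)² = 11.52 kg·m².
The required torque is τ = Iα = (11.52)(27.30) = 314.5 N·m.
A tangential force at the rim gives τ = FR, so F = τ/R = 314.5/0.690 = 455.9 N.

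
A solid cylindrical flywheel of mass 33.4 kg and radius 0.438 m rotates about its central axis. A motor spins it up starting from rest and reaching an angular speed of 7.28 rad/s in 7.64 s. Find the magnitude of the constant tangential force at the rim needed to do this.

F ≈ 6.97 N

I = ½MR² = (1/2)(33.4)(0.438)² = 3.204 kg·m².
α = Δω/Δt = (7.28 − 0)/7.64 = 0.9529 rad/s².
The required torque is τ = Iα = (3.204)(0.9529) = 3.053 N·m.
A tangential force at the rim gives τ = FR, so F = τ/R = 3.053/0.438 = 6.970 N.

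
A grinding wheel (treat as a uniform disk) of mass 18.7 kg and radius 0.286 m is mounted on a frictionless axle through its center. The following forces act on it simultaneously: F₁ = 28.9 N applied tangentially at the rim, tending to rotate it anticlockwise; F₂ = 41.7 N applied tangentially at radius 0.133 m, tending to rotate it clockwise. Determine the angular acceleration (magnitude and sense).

I = ½MR² = (1/2)(18.7)(0.286)² = 0.7648 kg·m².
Taking anticlockwise as positive: τ₁ = +(28.9)(0.286) = +8.265 N·m; τ₂ = −(41.7)(0.133) = −5.546 N·m.
Net torque τ = 2.719 N·m.
α = τ/I = 2.719/0.7648 = 3.556 rad/s².

α ≈ 3.56 rad/s², anticlockwise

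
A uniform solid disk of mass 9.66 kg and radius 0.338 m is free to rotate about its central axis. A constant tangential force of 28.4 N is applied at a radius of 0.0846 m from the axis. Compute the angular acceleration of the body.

I = ½MR² = (1/2)(9.66)(0.338)² = 0.5518 kg·m².
τ = F·r = (28.4)(0.0846) = 2.403 N·m.
Newton's second law for rotation, τ = Iα, gives α = τ/I = 2.403/0.5518 = 4.354 rad/s².

α ≈ 4.35 rad/s²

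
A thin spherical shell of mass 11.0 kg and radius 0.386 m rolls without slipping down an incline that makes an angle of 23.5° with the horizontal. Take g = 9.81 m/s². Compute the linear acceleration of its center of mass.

a ≈ 2.35 m/s²

Translation along the incline: Mg sinθ − f = Ma.
Rotation about the center: fR = Iα with I = (2/3)MR². No-slip gives a = αR, so f = (I/R²)a = (2/3)M a.
Substituting: Mg sinθ = (1 + 0.6667)Ma, so a = g sinθ/(1 + 0.6667) = (9.81) sin 23.5° / 1.667 = 2.347 m/s².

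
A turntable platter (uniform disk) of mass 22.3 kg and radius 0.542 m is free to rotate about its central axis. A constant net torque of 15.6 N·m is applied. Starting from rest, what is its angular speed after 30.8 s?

I = ½MR² = (1/2)(22.3)(0.542)² = 3.275 kg·m².
α = τ/I = 15.6/3.275 = 4.763 rad/s².
ω = ω₀ + αt = 0 + (4.763)(30.8) = 146.7 rad/s.

ω ≈ 147 rad/s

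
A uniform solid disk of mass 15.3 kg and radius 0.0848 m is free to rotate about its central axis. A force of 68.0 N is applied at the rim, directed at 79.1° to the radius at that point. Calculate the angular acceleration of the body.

I = ½MR² = (1/2)(15.3)(0.0848)² = 0.05501 kg·m².
Only the tangential component produces torque: τ = F R sinθ = (68.0)(0.0848) sin 79.1° = 5.662 N·m.
Newton's second law for rotation, τ = Iα, gives α = τ/I = 5.662/0.05501 = 102.9 rad/s².

α ≈ 103 rad/s²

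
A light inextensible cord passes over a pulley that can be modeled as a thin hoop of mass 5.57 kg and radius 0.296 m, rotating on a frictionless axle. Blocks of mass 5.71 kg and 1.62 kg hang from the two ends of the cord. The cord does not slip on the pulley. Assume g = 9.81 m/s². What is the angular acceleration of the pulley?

I = MR² = (5.57)(0.296)² = 0.4880 kg·m².
Heavier block: m₁g − T₁ = m₁a. Lighter block: T₂ − m₂g = m₂a.
Pulley: (T₁ − T₂)R = Iα = I(a/R), so T₁ − T₂ = (I/R²)a = 1·M_p a = 5.570·a.
Adding the three: (m₁ − m₂)g = (m₁ + m₂ + 5.570)a, so a = (5.71 − 1.62)(9.81)/(5.71 + 1.62 + 5.570) = 3.110 m/s².
α = a/R = 3.110/0.296 = 10.51 rad/s².

α ≈ 10.5 rad/s²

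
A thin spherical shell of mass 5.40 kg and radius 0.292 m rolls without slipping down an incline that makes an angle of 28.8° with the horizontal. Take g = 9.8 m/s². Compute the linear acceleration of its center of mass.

Translation along the incline: Mg sinθ − f = Ma.
Rotation about the center: fR = Iα with I = (2/3)MR². No-slip gives a = αR, so f = (I/R²)a = (2/3)M a.
Substituting: Mg sinθ = (1 + 0.6667)Ma, so a = g sinθ/(1 + 0.6667) = (9.8) sin 28.8° / 1.667 = 2.833 m/s².

a ≈ 2.83 m/s²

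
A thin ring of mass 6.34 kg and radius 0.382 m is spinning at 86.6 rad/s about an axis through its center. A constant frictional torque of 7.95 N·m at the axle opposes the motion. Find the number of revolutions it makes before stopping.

≈ 69.5 revolutions

I = MR² = (6.34)(0.382)² = 0.9252 kg·m².
The net torque has magnitude 7.95 N·m, opposing ω.
|α| = τ/I = 7.950/0.9252 = 8.593 rad/s² (deceleration).
ω² = ω₀² − 2|α|θ with ω = 0 ⇒ θ = ω₀²/(2|α|) = 436.4 rad = 69.45 rev.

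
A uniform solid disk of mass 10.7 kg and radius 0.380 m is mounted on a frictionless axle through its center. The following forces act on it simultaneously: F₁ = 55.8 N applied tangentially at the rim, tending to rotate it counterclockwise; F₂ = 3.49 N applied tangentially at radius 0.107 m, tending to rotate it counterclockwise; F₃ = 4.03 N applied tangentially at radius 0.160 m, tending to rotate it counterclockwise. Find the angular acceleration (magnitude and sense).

α ≈ 28.8 rad/s², counterclockwise

I = ½MR² = (1/2)(10.7)(0.380)² = 0.7725 kg·m².
Taking counterclockwise as positive: τ₁ = +(55.8)(0.380) = +21.20 N·m; τ₂ = +(3.49)(0.107) = +0.3734 N·m; τ₃ = +(4.03)(0.160) = +0.6448 N·m.
Net torque τ = 22.22 N·m.
α = τ/I = 22.22/0.7725 = 28.77 rad/s².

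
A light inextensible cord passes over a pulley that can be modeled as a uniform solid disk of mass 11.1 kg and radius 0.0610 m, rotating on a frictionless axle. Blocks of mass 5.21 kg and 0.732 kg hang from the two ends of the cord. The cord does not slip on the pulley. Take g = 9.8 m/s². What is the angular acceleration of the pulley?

α ≈ 62.6 rad/s²

I = ½MR² = (1/2)(11.1)(0.0610)² = 0.02065 kg·m².
Heavier block: m₁g − T₁ = m₁a. Lighter block: T₂ − m₂g = m₂a.
Pulley: (T₁ − T₂)R = Iα = I(a/R), so T₁ − T₂ = (I/R²)a = (1/2)M_p a = 5.550·a.
Adding the three: (m₁ − m₂)g = (m₁ + m₂ + 5.550)a, so a = (5.21 − 0.732)(9.8)/(5.21 + 0.732 + 5.550) = 3.819 m/s².
α = a/R = 3.819/0.0610 = 62.60 rad/s².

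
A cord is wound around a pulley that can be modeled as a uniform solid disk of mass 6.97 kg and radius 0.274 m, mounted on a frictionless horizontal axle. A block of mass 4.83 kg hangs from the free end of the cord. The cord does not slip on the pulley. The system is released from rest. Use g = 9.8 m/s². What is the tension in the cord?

I = ½MR² = (1/2)(6.97)(0.274)² = 0.2616 kg·m².
Block: mg − T = ma. Pulley: TR = Iα. No-slip: a = αR, so T = (I/R²)a = 3.485·a.
Then mg = (m + 3.485)a, so a = (4.83)(9.8)/(4.83 + 3.485) = 5.693 m/s².
T = 3.485·a = 19.84 N.

T ≈ 19.8 N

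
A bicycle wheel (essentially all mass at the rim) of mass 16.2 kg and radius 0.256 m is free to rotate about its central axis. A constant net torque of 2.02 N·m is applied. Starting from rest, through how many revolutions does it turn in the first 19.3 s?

I = MR² = (16.2)(0.256)² = 1.062 kg·m².
α = τ/I = 2.02/1.062 = 1.903 rad/s².
θ = ½αt² = ½(1.903)(19.3)² = 354.4 rad.
Revolutions = θ/(2π) = 56.40.

≈ 56.4 revolutions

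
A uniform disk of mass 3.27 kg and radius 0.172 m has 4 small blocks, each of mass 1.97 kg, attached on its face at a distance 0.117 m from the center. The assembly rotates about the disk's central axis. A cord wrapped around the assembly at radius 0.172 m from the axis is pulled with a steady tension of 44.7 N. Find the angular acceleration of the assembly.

I_disk = ½MR² = ½(3.27)(0.172)² = 0.04837 kg·m².
I_blocks = 4·m·r² = 4(1.97)(0.117)² = 0.1079 kg·m².
Total I = 0.1562 kg·m².
τ = F r = (44.7)(0.172) = 7.688 N·m.
α = τ/I = 7.688/0.1562 = 49.21 rad/s².

α ≈ 49.2 rad/s²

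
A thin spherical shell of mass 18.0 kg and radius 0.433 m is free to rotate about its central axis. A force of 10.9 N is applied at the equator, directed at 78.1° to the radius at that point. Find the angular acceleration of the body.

I = (2/3)MR² = (2/3)(18.0)(0.433)² = 2.250 kg·m².
Only the tangential component produces torque: τ = F R sinθ = (10.9)(0.433) sin 78.1° = 4.618 N·m.
From τ = Iα: α = 4.618/2.250 = 2.053 rad/s².

α ≈ 2.05 rad/s²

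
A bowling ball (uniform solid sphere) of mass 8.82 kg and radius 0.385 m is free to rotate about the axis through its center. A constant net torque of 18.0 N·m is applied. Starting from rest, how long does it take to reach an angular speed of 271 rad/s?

I = (2/5)MR² = (2/5)(8.82)(0.385)² = 0.5229 kg·m².
α = τ/I = 18.0/0.5229 = 34.42 rad/s².
ω = αt ⇒ t = ω/α = 271/34.42 = 7.873 s.

t ≈ 7.87 s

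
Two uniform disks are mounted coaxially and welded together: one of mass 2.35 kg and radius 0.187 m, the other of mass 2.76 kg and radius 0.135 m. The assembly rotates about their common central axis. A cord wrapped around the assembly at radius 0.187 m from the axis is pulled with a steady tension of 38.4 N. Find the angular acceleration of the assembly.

I = ½M₁R₁² + ½M₂R₂² = ½(2.35)(0.187)² + ½(2.76)(0.135)² = 0.06624 kg·m².
τ = F r = (38.4)(0.187) = 7.181 N·m.
α = τ/I = 7.181/0.06624 = 108.4 rad/s².

α ≈ 108 rad/s²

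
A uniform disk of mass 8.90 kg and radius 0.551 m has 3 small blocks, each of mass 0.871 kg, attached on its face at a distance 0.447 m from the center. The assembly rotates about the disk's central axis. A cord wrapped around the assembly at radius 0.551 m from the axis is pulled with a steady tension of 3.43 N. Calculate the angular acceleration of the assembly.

I_disk = ½MR² = ½(8.90)(0.551)² = 1.351 kg·m².
I_blocks = 3·m·r² = 3(0.871)(0.447)² = 0.5221 kg·m².
Total I = 1.873 kg·m².
τ = F r = (3.43)(0.551) = 1.890 N·m.
α = τ/I = 1.890/1.873 = 1.009 rad/s².

α ≈ 1.01 rad/s²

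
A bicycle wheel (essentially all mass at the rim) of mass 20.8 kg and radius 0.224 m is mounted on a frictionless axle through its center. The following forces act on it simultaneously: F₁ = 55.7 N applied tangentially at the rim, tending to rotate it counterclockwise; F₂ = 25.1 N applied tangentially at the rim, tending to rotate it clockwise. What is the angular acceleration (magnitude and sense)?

α ≈ 6.57 rad/s², counterclockwise

I = MR² = (20.8)(0.224)² = 1.044 kg·m².
Taking counterclockwise as positive: τ₁ = +(55.7)(0.224) = +12.48 N·m; τ₂ = −(25.1)(0.224) = −5.622 N·m.
Net torque τ = 6.854 N·m.
α = τ/I = 6.854/1.044 = 6.568 rad/s².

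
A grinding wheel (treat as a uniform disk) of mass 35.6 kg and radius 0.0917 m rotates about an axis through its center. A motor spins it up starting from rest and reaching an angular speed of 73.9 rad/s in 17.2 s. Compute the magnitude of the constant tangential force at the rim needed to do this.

I = ½MR² = (1/2)(35.6)(0.0917)² = 0.1497 kg·m².
α = Δω/Δt = (73.9 − 0)/17.2 = 4.297 rad/s².
The required torque is τ = Iα = (0.1497)(4.297) = 0.6431 N·m.
A tangential force at the rim gives τ = FR, so F = τ/R = 0.6431/0.0917 = 7.013 N.

F ≈ 7.01 N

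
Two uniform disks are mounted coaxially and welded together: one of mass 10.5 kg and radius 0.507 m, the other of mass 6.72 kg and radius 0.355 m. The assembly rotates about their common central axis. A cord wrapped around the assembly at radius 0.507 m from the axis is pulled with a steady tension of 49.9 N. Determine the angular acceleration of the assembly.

I = ½M₁R₁² + ½M₂R₂² = ½(10.5)(0.507)² + ½(6.72)(0.355)² = 1.773 kg·m².
τ = F r = (49.9)(0.507) = 25.30 N·m.
α = τ/I = 25.30/1.773 = 14.27 rad/s².

α ≈ 14.3 rad/s²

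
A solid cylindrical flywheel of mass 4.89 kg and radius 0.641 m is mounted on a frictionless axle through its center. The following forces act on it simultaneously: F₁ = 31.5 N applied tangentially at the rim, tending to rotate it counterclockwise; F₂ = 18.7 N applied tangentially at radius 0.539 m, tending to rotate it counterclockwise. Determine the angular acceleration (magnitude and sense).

I = ½MR² = (1/2)(4.89)(0.641)² = 1.005 kg·m².
Taking counterclockwise as positive: τ₁ = +(31.5)(0.641) = +20.19 N·m; τ₂ = +(18.7)(0.539) = +10.08 N·m.
Net torque τ = 30.27 N·m.
α = τ/I = 30.27/1.005 = 30.13 rad/s².

α ≈ 30.1 rad/s², counterclockwise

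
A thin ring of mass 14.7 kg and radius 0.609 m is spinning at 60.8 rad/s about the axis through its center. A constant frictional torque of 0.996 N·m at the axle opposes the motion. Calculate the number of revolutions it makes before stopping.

≈ 1610 revolutions

I = MR² = (14.7)(0.609)² = 5.452 kg·m².
The net torque has magnitude 0.996 N·m, opposing ω.
|α| = τ/I = 0.9960/5.452 = 0.1827 rad/s² (deceleration).
ω² = ω₀² − 2|α|θ with ω = 0 ⇒ θ = ω₀²/(2|α|) = 10120 rad = 1610 rev.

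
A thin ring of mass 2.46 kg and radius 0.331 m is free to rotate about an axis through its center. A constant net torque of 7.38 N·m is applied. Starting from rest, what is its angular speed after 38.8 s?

ω ≈ 1060 rad/s

I = MR² = (2.46)(0.331)² = 0.2695 kg·m².
α = τ/I = 7.38/0.2695 = 27.38 rad/s².
ω = ω₀ + αt = 0 + (27.38)(38.8) = 1062 rad/s.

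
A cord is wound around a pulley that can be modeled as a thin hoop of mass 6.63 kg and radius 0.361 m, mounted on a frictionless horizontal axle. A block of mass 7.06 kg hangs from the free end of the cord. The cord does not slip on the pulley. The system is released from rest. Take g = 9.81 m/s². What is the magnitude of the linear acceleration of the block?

I = MR² = (6.63)(0.361)² = 0.8640 kg·m².
Block: mg − T = ma. Pulley: TR = Iα. No-slip: a = αR, so T = (I/R²)a = 6.630·a.
Then mg = (m + 6.630)a, so a = (7.06)(9.81)/(7.06 + 6.630) = 5.059 m/s².

a ≈ 5.06 m/s²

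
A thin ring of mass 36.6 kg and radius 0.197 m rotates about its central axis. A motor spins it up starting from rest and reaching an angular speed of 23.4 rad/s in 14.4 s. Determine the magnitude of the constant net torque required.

I = MR² = (36.6)(0.197)² = 1.420 kg·m².
α = Δω/Δt = (23.4 − 0)/14.4 = 1.625 rad/s².
τ = Iα = (1.420)(1.625) = 2.308 N·m.

τ ≈ 2.31 N·m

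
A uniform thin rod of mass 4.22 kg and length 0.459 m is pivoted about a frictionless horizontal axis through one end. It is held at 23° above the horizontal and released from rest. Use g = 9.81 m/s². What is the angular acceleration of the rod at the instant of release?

α ≈ 29.5 rad/s²

About the pivot, I = (1/3)ML² = (1/3)(4.22)(0.459)² = 0.2964 kg·m².
The weight acts at the center, a distance L/2 = 0.2295 m from the pivot; τ = Mg(L/2) cos 23° = 8.746 N·m.
α = τ/I = 8.746/0.2964 = 29.51 rad/s².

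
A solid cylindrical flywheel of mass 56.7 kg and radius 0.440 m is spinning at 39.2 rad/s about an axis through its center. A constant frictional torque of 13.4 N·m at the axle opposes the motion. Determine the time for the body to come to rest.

I = ½MR² = (1/2)(56.7)(0.440)² = 5.489 kg·m².
The net torque has magnitude 13.4 N·m, opposing ω.
|α| = τ/I = 13.40/5.489 = 2.441 rad/s² (deceleration).
0 = ω₀ − |α|t ⇒ t = ω₀/|α| = 39.2/2.441 = 16.06 s.

t ≈ 16.1 s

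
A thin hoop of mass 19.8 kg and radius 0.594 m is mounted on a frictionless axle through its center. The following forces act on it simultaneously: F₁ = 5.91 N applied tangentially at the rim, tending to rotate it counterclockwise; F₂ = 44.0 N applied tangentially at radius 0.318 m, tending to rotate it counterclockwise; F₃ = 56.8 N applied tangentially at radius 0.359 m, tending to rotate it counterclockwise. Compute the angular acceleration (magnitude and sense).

α ≈ 5.42 rad/s², counterclockwise

I = MR² = (19.8)(0.594)² = 6.986 kg·m².
Taking counterclockwise as positive: τ₁ = +(5.91)(0.594) = +3.511 N·m; τ₂ = +(44.0)(0.318) = +13.99 N·m; τ₃ = +(56.8)(0.359) = +20.39 N·m.
Net torque τ = 37.89 N·m.
α = τ/I = 37.89/6.986 = 5.424 rad/s².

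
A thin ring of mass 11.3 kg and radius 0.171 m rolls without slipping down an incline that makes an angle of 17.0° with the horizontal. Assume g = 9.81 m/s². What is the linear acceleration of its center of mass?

Translation along the incline: Mg sinθ − f = Ma.
Rotation about the center: fR = Iα with I = MR². No-slip gives a = αR, so f = (I/R²)a = M a.
Substituting: Mg sinθ = (1 + 1.000)Ma, so a = g sinθ/(1 + 1.000) = (9.81) sin 17.0° / 2.000 = 1.434 m/s².

a ≈ 1.43 m/s²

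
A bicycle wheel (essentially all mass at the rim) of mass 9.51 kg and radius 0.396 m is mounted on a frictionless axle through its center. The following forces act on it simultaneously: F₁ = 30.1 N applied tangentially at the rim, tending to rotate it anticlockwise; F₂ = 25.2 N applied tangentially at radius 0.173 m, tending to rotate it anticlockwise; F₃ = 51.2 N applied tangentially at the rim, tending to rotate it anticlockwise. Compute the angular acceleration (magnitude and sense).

I = MR² = (9.51)(0.396)² = 1.491 kg·m².
Taking anticlockwise as positive: τ₁ = +(30.1)(0.396) = +11.92 N·m; τ₂ = +(25.2)(0.173) = +4.360 N·m; τ₃ = +(51.2)(0.396) = +20.28 N·m.
Net torque τ = 36.55 N·m.
α = τ/I = 36.55/1.491 = 24.51 rad/s².

α ≈ 24.5 rad/s², anticlockwise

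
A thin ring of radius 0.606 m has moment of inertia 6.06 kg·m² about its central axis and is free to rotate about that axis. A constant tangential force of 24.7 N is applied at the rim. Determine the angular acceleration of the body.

α ≈ 2.47 rad/s²

τ = F R = (24.7)(0.606) = 14.97 N·m.
From τ = Iα: α = 14.97/6.060 = 2.470 rad/s².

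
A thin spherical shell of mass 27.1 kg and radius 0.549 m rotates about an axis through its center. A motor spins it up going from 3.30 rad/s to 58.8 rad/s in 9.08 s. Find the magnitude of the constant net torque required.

τ ≈ 33.3 N·m

I = (2/3)MR² = (2/3)(27.1)(0.549)² = 5.445 kg·m².
α = Δω/Δt = (58.8 − 3.30)/9.08 = 6.112 rad/s².
τ = Iα = (5.445)(6.112) = 33.28 N·m.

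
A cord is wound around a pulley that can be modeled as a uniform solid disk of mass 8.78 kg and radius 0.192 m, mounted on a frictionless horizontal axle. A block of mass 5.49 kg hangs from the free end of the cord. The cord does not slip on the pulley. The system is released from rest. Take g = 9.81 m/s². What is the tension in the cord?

I = ½MR² = (1/2)(8.78)(0.192)² = 0.1618 kg·m².
Block: mg − T = ma. Pulley: TR = Iα. No-slip: a = αR, so T = (I/R²)a = 4.390·a.
Then mg = (m + 4.390)a, so a = (5.49)(9.81)/(5.49 + 4.390) = 5.451 m/s².
T = 4.390·a = 23.93 N.

T ≈ 23.9 N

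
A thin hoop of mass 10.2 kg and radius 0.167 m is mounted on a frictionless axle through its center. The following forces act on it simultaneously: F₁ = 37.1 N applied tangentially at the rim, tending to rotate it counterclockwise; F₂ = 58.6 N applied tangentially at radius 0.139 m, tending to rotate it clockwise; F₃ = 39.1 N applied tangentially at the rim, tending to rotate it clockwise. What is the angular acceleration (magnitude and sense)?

I = MR² = (10.2)(0.167)² = 0.2845 kg·m².
Taking counterclockwise as positive: τ₁ = +(37.1)(0.167) = +6.196 N·m; τ₂ = −(58.6)(0.139) = −8.145 N·m; τ₃ = −(39.1)(0.167) = −6.530 N·m.
Net torque τ = -8.479 N·m.
α = τ/I = -8.479/0.2845 = -29.81 rad/s².

α ≈ 29.8 rad/s², clockwise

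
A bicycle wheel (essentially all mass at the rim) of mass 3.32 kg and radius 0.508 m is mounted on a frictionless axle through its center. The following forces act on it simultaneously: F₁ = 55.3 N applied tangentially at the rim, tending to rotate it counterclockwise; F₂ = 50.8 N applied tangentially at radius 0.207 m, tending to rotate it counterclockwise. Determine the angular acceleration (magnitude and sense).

I = MR² = (3.32)(0.508)² = 0.8568 kg·m².
Taking counterclockwise as positive: τ₁ = +(55.3)(0.508) = +28.09 N·m; τ₂ = +(50.8)(0.207) = +10.52 N·m.
Net torque τ = 38.61 N·m.
α = τ/I = 38.61/0.8568 = 45.06 rad/s².

α ≈ 45.1 rad/s², counterclockwise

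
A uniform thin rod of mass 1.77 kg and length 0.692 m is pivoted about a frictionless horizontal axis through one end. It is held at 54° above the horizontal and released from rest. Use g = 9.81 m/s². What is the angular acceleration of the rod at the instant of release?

α ≈ 12.5 rad/s²

About the pivot, I = (1/3)ML² = (1/3)(1.77)(0.692)² = 0.2825 kg·m².
The weight acts at the center, a distance L/2 = 0.3460 m from the pivot; τ = Mg(L/2) cos 54° = 3.531 N·m.
α = τ/I = 3.531/0.2825 = 12.50 rad/s².
(Equivalently α = (3g/(2L)) cos 54° = 12.50 rad/s².)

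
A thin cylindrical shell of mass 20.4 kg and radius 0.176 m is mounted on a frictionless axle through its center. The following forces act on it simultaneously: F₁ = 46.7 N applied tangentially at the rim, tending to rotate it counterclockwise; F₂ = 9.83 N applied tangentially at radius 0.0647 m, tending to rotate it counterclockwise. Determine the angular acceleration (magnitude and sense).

I = MR² = (20.4)(0.176)² = 0.6319 kg·m².
Taking counterclockwise as positive: τ₁ = +(46.7)(0.176) = +8.219 N·m; τ₂ = +(9.83)(0.0647) = +0.6360 N·m.
Net torque τ = 8.855 N·m.
α = τ/I = 8.855/0.6319 = 14.01 rad/s².

α ≈ 14.0 rad/s², counterclockwise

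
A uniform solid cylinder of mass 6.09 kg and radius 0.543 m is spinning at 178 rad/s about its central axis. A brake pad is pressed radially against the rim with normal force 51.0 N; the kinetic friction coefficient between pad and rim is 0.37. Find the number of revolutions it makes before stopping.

≈ 221 revolutions

I = ½MR² = (1/2)(6.09)(0.543)² = 0.8978 kg·m².
Friction force f = μN = (0.37)(51.0) = 18.87 N at the rim; torque magnitude τ = fR = 10.25 N·m, opposing ω.
|α| = τ/I = 10.25/0.8978 = 11.41 rad/s² (deceleration).
ω² = ω₀² − 2|α|θ with ω = 0 ⇒ θ = ω₀²/(2|α|) = 1388 rad = 220.9 rev.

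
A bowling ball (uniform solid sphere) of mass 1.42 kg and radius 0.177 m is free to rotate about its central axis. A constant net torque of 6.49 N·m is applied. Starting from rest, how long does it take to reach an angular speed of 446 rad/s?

I = (2/5)MR² = (2/5)(1.42)(0.177)² = 0.01779 kg·m².
α = τ/I = 6.49/0.01779 = 364.7 rad/s².
ω = αt ⇒ t = ω/α = 446/364.7 = 1.223 s.

t ≈ 1.22 s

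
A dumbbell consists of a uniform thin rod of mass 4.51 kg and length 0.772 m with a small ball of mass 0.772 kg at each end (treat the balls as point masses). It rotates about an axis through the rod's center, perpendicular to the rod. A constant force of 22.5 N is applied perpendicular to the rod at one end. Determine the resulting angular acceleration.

α ≈ 19.1 rad/s²

I_rod = (1/12)ML² = (1/12)(4.51)(0.772)² = 0.2240 kg·m².
I_balls = 2·m·(L/2)² = 2(0.772)(0.3860)² = 0.2300 kg·m².
Total I = 0.4540 kg·m².
τ = F·(L/2) = (22.5)(0.386) = 8.685 N·m.
α = τ/I = 8.685/0.4540 = 19.13 rad/s².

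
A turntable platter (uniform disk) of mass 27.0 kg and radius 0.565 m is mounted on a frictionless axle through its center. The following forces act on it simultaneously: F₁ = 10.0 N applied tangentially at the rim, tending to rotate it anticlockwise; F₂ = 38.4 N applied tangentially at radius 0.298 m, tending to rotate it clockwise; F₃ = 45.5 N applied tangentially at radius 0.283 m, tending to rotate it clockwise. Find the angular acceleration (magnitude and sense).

α ≈ 4.33 rad/s², clockwise

I = ½MR² = (1/2)(27.0)(0.565)² = 4.310 kg·m².
Taking anticlockwise as positive: τ₁ = +(10.0)(0.565) = +5.650 N·m; τ₂ = −(38.4)(0.298) = −11.44 N·m; τ₃ = −(45.5)(0.283) = −12.88 N·m.
Net torque τ = -18.67 N·m.
α = τ/I = -18.67/4.310 = -4.332 rad/s².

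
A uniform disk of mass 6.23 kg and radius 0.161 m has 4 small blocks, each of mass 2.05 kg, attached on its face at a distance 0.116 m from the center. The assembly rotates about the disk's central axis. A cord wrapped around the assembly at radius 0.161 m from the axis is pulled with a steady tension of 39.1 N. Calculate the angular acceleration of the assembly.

α ≈ 32.9 rad/s²

I_disk = ½MR² = ½(6.23)(0.161)² = 0.08074 kg·m².
I_blocks = 4·m·r² = 4(2.05)(0.116)² = 0.1103 kg·m².
Total I = 0.1911 kg·m².
τ = F r = (39.1)(0.161) = 6.295 N·m.
α = τ/I = 6.295/0.1911 = 32.94 rad/s².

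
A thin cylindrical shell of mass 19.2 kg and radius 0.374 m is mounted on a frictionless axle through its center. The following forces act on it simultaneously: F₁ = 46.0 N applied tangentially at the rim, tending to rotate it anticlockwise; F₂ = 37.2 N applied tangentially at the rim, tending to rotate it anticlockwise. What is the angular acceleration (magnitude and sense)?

α ≈ 11.6 rad/s², anticlockwise

I = MR² = (19.2)(0.374)² = 2.686 kg·m².
Taking anticlockwise as positive: τ₁ = +(46.0)(0.374) = +17.20 N·m; τ₂ = +(37.2)(0.374) = +13.91 N·m.
Net torque τ = 31.12 N·m.
α = τ/I = 31.12/2.686 = 11.59 rad/s².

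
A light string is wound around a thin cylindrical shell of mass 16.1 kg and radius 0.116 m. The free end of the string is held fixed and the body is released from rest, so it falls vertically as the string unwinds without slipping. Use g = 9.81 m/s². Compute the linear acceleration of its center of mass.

a ≈ 4.91 m/s²

Translation: Mg − T = Ma. Rotation about the center: TR = Iα with I = MR².
With a = αR: T = (I/R²)a = M a, so Mg = (1 + 1.000)Ma.
a = g/(1 + 1.000) = 9.81/2.000 = 4.905 m/s².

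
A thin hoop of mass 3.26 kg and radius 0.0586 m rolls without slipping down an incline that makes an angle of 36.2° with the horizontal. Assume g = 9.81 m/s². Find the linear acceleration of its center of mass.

a ≈ 2.90 m/s²

Translation along the incline: Mg sinθ − f = Ma.
Rotation about the center: fR = Iα with I = MR². No-slip gives a = αR, so f = (I/R²)a = M a.
Substituting: Mg sinθ = (1 + 1.000)Ma, so a = g sinθ/(1 + 1.000) = (9.81) sin 36.2° / 2.000 = 2.897 m/s².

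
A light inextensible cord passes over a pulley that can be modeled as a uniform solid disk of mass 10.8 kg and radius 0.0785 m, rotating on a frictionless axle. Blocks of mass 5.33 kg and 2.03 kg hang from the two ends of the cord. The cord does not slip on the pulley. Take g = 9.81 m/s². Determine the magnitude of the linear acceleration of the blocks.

a ≈ 2.54 m/s²

I = ½MR² = (1/2)(10.8)(0.0785)² = 0.03328 kg·m².
Heavier block: m₁g − T₁ = m₁a. Lighter block: T₂ − m₂g = m₂a.
Pulley: (T₁ − T₂)R = Iα = I(a/R), so T₁ − T₂ = (I/R²)a = (1/2)M_p a = 5.400·a.
Adding the three: (m₁ − m₂)g = (m₁ + m₂ + 5.400)a, so a = (5.33 − 2.03)(9.81)/(5.33 + 2.03 + 5.400) = 2.537 m/s².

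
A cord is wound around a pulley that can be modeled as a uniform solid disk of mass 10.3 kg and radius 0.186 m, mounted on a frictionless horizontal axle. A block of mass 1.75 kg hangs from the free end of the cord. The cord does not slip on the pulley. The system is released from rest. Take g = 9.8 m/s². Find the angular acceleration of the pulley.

α ≈ 13.4 rad/s²

I = ½MR² = (1/2)(10.3)(0.186)² = 0.1782 kg·m².
Block: mg − T = ma. Pulley: TR = Iα. No-slip: a = αR, so T = (I/R²)a = 5.150·a.
Then mg = (m + 5.150)a, so a = (1.75)(9.8)/(1.75 + 5.150) = 2.486 m/s².
α = a/R = 2.486/0.186 = 13.36 rad/s².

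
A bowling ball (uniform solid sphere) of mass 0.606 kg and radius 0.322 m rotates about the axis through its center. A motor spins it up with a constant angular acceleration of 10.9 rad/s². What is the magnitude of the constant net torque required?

τ ≈ 0.274 N·m

I = (2/5)MR² = (2/5)(0.606)(0.322)² = 0.02513 kg·m².
τ = Iα = (0.02513)(10.90) = 0.2739 N·m.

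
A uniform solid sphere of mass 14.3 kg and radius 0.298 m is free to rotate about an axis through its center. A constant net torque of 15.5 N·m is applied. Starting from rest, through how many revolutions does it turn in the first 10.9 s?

I = (2/5)MR² = (2/5)(14.3)(0.298)² = 0.5080 kg·m².
α = τ/I = 15.5/0.5080 = 30.51 rad/s².
θ = ½αt² = ½(30.51)(10.9)² = 1813 rad.
Revolutions = θ/(2π) = 288.5.

≈ 289 revolutions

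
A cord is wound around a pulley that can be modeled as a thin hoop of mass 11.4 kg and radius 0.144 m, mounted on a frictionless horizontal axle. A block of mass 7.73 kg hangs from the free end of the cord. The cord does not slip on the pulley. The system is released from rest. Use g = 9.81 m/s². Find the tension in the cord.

T ≈ 45.2 N

I = MR² = (11.4)(0.144)² = 0.2364 kg·m².
Block: mg − T = ma. Pulley: TR = Iα. No-slip: a = αR, so T = (I/R²)a = 11.40·a.
Then mg = (m + 11.40)a, so a = (7.73)(9.81)/(7.73 + 11.40) = 3.964 m/s².
T = 11.40·a = 45.19 N.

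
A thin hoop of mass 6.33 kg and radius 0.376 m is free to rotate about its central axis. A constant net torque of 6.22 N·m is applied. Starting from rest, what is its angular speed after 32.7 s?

ω ≈ 227 rad/s

I = MR² = (6.33)(0.376)² = 0.8949 kg·m².
α = τ/I = 6.22/0.8949 = 6.950 rad/s².
ω = ω₀ + αt = 0 + (6.950)(32.7) = 227.3 rad/s.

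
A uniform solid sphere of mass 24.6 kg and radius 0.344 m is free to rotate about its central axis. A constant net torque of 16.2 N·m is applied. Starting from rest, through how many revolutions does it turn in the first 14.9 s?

I = (2/5)MR² = (2/5)(24.6)(0.344)² = 1.164 kg·m².
α = τ/I = 16.2/1.164 = 13.91 rad/s².
θ = ½αt² = ½(13.91)(14.9)² = 1544 rad.
Revolutions = θ/(2π) = 245.8.

≈ 246 revolutions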